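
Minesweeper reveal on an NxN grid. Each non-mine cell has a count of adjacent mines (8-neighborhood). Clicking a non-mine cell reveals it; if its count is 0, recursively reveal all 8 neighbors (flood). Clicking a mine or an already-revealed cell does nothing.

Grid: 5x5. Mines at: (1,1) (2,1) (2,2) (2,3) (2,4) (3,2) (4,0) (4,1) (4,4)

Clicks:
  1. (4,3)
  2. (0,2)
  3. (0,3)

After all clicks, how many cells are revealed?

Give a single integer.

Click 1 (4,3) count=2: revealed 1 new [(4,3)] -> total=1
Click 2 (0,2) count=1: revealed 1 new [(0,2)] -> total=2
Click 3 (0,3) count=0: revealed 5 new [(0,3) (0,4) (1,2) (1,3) (1,4)] -> total=7

Answer: 7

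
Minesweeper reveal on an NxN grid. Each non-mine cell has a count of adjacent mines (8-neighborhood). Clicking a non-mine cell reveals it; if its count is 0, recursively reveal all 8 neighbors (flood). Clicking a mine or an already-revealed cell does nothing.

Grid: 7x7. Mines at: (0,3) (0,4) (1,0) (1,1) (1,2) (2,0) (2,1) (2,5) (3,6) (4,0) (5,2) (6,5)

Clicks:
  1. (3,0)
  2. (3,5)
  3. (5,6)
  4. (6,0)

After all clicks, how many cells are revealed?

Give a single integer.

Click 1 (3,0) count=3: revealed 1 new [(3,0)] -> total=1
Click 2 (3,5) count=2: revealed 1 new [(3,5)] -> total=2
Click 3 (5,6) count=1: revealed 1 new [(5,6)] -> total=3
Click 4 (6,0) count=0: revealed 4 new [(5,0) (5,1) (6,0) (6,1)] -> total=7

Answer: 7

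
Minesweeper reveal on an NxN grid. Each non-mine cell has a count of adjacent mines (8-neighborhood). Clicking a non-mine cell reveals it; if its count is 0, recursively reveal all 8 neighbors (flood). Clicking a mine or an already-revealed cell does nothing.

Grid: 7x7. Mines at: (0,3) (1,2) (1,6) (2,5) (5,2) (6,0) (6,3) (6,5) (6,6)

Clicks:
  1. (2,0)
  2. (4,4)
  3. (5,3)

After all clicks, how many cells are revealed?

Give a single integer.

Answer: 29

Derivation:
Click 1 (2,0) count=0: revealed 29 new [(0,0) (0,1) (1,0) (1,1) (2,0) (2,1) (2,2) (2,3) (2,4) (3,0) (3,1) (3,2) (3,3) (3,4) (3,5) (3,6) (4,0) (4,1) (4,2) (4,3) (4,4) (4,5) (4,6) (5,0) (5,1) (5,3) (5,4) (5,5) (5,6)] -> total=29
Click 2 (4,4) count=0: revealed 0 new [(none)] -> total=29
Click 3 (5,3) count=2: revealed 0 new [(none)] -> total=29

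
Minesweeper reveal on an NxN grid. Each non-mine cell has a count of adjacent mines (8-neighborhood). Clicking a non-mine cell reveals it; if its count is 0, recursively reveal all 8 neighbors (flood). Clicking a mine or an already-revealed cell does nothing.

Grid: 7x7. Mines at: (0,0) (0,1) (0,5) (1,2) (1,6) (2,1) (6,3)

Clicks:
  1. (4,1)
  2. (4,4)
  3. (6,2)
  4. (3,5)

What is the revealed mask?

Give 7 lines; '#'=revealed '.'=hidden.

Click 1 (4,1) count=0: revealed 35 new [(1,3) (1,4) (1,5) (2,2) (2,3) (2,4) (2,5) (2,6) (3,0) (3,1) (3,2) (3,3) (3,4) (3,5) (3,6) (4,0) (4,1) (4,2) (4,3) (4,4) (4,5) (4,6) (5,0) (5,1) (5,2) (5,3) (5,4) (5,5) (5,6) (6,0) (6,1) (6,2) (6,4) (6,5) (6,6)] -> total=35
Click 2 (4,4) count=0: revealed 0 new [(none)] -> total=35
Click 3 (6,2) count=1: revealed 0 new [(none)] -> total=35
Click 4 (3,5) count=0: revealed 0 new [(none)] -> total=35

Answer: .......
...###.
..#####
#######
#######
#######
###.###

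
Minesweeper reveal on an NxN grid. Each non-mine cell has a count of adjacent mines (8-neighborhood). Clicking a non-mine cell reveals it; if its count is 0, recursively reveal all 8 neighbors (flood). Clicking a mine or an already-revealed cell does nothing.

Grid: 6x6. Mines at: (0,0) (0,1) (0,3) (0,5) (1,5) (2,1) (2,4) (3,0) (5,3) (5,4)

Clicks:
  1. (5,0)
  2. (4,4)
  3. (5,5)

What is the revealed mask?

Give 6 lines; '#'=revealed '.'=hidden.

Answer: ......
......
......
......
###.#.
###..#

Derivation:
Click 1 (5,0) count=0: revealed 6 new [(4,0) (4,1) (4,2) (5,0) (5,1) (5,2)] -> total=6
Click 2 (4,4) count=2: revealed 1 new [(4,4)] -> total=7
Click 3 (5,5) count=1: revealed 1 new [(5,5)] -> total=8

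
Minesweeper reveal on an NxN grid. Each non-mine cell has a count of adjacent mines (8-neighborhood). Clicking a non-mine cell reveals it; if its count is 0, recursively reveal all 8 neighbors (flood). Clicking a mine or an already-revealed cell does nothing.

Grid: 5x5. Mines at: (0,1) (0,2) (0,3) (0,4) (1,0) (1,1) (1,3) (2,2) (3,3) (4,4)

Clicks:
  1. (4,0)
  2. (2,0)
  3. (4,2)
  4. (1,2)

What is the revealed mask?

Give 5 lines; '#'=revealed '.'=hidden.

Answer: .....
..#..
##...
###..
###..

Derivation:
Click 1 (4,0) count=0: revealed 8 new [(2,0) (2,1) (3,0) (3,1) (3,2) (4,0) (4,1) (4,2)] -> total=8
Click 2 (2,0) count=2: revealed 0 new [(none)] -> total=8
Click 3 (4,2) count=1: revealed 0 new [(none)] -> total=8
Click 4 (1,2) count=6: revealed 1 new [(1,2)] -> total=9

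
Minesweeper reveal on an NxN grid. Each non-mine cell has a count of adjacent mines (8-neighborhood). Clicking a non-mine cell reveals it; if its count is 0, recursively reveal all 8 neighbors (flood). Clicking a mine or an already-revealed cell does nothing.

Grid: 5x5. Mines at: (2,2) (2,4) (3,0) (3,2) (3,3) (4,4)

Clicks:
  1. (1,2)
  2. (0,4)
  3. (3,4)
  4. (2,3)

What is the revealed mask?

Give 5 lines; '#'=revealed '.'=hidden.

Click 1 (1,2) count=1: revealed 1 new [(1,2)] -> total=1
Click 2 (0,4) count=0: revealed 11 new [(0,0) (0,1) (0,2) (0,3) (0,4) (1,0) (1,1) (1,3) (1,4) (2,0) (2,1)] -> total=12
Click 3 (3,4) count=3: revealed 1 new [(3,4)] -> total=13
Click 4 (2,3) count=4: revealed 1 new [(2,3)] -> total=14

Answer: #####
#####
##.#.
....#
.....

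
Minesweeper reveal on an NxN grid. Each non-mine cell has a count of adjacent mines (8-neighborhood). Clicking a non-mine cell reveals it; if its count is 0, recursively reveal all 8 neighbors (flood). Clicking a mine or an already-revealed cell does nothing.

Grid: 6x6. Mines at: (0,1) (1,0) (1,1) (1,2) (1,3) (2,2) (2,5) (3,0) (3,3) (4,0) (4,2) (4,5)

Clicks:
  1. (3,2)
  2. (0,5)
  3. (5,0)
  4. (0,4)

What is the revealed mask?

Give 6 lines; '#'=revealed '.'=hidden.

Click 1 (3,2) count=3: revealed 1 new [(3,2)] -> total=1
Click 2 (0,5) count=0: revealed 4 new [(0,4) (0,5) (1,4) (1,5)] -> total=5
Click 3 (5,0) count=1: revealed 1 new [(5,0)] -> total=6
Click 4 (0,4) count=1: revealed 0 new [(none)] -> total=6

Answer: ....##
....##
......
..#...
......
#.....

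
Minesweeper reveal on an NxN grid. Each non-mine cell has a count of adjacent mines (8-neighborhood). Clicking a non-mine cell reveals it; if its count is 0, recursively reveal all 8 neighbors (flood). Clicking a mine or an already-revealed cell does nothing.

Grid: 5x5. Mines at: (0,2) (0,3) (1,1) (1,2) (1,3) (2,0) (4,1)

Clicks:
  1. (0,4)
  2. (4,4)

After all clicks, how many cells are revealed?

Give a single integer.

Click 1 (0,4) count=2: revealed 1 new [(0,4)] -> total=1
Click 2 (4,4) count=0: revealed 9 new [(2,2) (2,3) (2,4) (3,2) (3,3) (3,4) (4,2) (4,3) (4,4)] -> total=10

Answer: 10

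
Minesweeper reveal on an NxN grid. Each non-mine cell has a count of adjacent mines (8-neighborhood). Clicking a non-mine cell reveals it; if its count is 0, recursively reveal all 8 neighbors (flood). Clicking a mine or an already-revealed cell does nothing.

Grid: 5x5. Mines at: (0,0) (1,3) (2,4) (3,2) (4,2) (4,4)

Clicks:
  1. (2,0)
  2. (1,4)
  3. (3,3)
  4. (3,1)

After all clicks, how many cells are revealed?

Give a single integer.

Answer: 10

Derivation:
Click 1 (2,0) count=0: revealed 8 new [(1,0) (1,1) (2,0) (2,1) (3,0) (3,1) (4,0) (4,1)] -> total=8
Click 2 (1,4) count=2: revealed 1 new [(1,4)] -> total=9
Click 3 (3,3) count=4: revealed 1 new [(3,3)] -> total=10
Click 4 (3,1) count=2: revealed 0 new [(none)] -> total=10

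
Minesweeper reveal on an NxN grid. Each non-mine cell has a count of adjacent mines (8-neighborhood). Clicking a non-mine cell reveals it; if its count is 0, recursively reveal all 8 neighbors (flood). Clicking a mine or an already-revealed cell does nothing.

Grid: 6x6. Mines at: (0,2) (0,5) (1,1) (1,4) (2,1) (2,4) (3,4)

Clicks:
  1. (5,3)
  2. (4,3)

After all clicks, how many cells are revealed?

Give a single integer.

Answer: 16

Derivation:
Click 1 (5,3) count=0: revealed 16 new [(3,0) (3,1) (3,2) (3,3) (4,0) (4,1) (4,2) (4,3) (4,4) (4,5) (5,0) (5,1) (5,2) (5,3) (5,4) (5,5)] -> total=16
Click 2 (4,3) count=1: revealed 0 new [(none)] -> total=16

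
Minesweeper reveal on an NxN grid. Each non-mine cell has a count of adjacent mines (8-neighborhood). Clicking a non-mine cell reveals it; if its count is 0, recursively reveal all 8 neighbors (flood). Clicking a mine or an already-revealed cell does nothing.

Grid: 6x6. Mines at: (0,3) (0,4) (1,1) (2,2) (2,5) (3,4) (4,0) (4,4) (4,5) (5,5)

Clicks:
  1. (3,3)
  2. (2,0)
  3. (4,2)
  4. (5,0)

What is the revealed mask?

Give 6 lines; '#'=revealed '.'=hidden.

Answer: ......
......
#.....
.###..
.###..
####..

Derivation:
Click 1 (3,3) count=3: revealed 1 new [(3,3)] -> total=1
Click 2 (2,0) count=1: revealed 1 new [(2,0)] -> total=2
Click 3 (4,2) count=0: revealed 8 new [(3,1) (3,2) (4,1) (4,2) (4,3) (5,1) (5,2) (5,3)] -> total=10
Click 4 (5,0) count=1: revealed 1 new [(5,0)] -> total=11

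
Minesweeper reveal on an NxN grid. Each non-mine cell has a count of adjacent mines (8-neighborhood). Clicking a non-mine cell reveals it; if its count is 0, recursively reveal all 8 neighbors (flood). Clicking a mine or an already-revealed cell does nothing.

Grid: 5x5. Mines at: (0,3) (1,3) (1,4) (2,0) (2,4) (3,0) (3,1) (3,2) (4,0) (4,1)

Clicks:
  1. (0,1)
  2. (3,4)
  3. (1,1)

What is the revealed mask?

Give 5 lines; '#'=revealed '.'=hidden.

Click 1 (0,1) count=0: revealed 6 new [(0,0) (0,1) (0,2) (1,0) (1,1) (1,2)] -> total=6
Click 2 (3,4) count=1: revealed 1 new [(3,4)] -> total=7
Click 3 (1,1) count=1: revealed 0 new [(none)] -> total=7

Answer: ###..
###..
.....
....#
.....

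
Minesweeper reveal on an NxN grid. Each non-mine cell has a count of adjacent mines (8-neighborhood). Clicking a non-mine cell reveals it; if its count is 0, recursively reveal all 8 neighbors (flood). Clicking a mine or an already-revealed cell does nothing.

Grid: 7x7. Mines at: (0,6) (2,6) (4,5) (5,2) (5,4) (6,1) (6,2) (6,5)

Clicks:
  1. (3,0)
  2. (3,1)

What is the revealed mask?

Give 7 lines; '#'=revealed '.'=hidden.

Answer: ######.
######.
######.
######.
#####..
##.....
.......

Derivation:
Click 1 (3,0) count=0: revealed 31 new [(0,0) (0,1) (0,2) (0,3) (0,4) (0,5) (1,0) (1,1) (1,2) (1,3) (1,4) (1,5) (2,0) (2,1) (2,2) (2,3) (2,4) (2,5) (3,0) (3,1) (3,2) (3,3) (3,4) (3,5) (4,0) (4,1) (4,2) (4,3) (4,4) (5,0) (5,1)] -> total=31
Click 2 (3,1) count=0: revealed 0 new [(none)] -> total=31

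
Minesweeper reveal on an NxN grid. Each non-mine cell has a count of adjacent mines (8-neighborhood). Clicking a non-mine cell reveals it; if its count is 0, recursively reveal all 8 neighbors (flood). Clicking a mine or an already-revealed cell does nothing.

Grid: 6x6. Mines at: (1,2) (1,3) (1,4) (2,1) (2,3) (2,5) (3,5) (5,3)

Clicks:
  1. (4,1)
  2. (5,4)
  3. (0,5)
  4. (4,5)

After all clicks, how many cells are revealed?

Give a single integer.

Click 1 (4,1) count=0: revealed 9 new [(3,0) (3,1) (3,2) (4,0) (4,1) (4,2) (5,0) (5,1) (5,2)] -> total=9
Click 2 (5,4) count=1: revealed 1 new [(5,4)] -> total=10
Click 3 (0,5) count=1: revealed 1 new [(0,5)] -> total=11
Click 4 (4,5) count=1: revealed 1 new [(4,5)] -> total=12

Answer: 12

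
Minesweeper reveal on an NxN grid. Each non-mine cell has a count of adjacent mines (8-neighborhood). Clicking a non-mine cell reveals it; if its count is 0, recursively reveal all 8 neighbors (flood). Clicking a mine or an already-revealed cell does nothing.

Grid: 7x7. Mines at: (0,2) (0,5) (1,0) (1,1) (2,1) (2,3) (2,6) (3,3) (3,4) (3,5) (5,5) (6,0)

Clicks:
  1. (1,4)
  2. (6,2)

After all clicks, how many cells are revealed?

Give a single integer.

Click 1 (1,4) count=2: revealed 1 new [(1,4)] -> total=1
Click 2 (6,2) count=0: revealed 17 new [(3,0) (3,1) (3,2) (4,0) (4,1) (4,2) (4,3) (4,4) (5,0) (5,1) (5,2) (5,3) (5,4) (6,1) (6,2) (6,3) (6,4)] -> total=18

Answer: 18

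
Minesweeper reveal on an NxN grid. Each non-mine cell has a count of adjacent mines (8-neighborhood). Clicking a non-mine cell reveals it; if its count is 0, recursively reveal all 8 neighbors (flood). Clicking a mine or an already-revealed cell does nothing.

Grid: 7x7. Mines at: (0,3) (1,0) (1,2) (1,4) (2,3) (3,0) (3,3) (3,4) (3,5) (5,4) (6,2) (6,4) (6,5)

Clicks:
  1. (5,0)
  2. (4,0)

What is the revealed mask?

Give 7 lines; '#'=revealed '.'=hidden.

Click 1 (5,0) count=0: revealed 6 new [(4,0) (4,1) (5,0) (5,1) (6,0) (6,1)] -> total=6
Click 2 (4,0) count=1: revealed 0 new [(none)] -> total=6

Answer: .......
.......
.......
.......
##.....
##.....
##.....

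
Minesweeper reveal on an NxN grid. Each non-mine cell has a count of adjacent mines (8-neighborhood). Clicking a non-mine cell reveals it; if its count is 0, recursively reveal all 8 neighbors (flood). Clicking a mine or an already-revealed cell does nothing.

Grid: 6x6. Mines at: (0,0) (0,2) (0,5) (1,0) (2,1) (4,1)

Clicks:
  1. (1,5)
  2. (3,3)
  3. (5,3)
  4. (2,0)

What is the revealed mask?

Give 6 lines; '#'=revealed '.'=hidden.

Click 1 (1,5) count=1: revealed 1 new [(1,5)] -> total=1
Click 2 (3,3) count=0: revealed 19 new [(1,2) (1,3) (1,4) (2,2) (2,3) (2,4) (2,5) (3,2) (3,3) (3,4) (3,5) (4,2) (4,3) (4,4) (4,5) (5,2) (5,3) (5,4) (5,5)] -> total=20
Click 3 (5,3) count=0: revealed 0 new [(none)] -> total=20
Click 4 (2,0) count=2: revealed 1 new [(2,0)] -> total=21

Answer: ......
..####
#.####
..####
..####
..####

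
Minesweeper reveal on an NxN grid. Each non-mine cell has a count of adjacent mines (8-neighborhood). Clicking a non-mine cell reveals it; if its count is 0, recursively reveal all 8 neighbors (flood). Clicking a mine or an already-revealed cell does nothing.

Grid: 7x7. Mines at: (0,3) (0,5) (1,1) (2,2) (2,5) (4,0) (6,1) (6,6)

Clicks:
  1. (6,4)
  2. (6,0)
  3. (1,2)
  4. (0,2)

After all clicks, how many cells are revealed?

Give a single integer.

Answer: 25

Derivation:
Click 1 (6,4) count=0: revealed 22 new [(3,1) (3,2) (3,3) (3,4) (3,5) (3,6) (4,1) (4,2) (4,3) (4,4) (4,5) (4,6) (5,1) (5,2) (5,3) (5,4) (5,5) (5,6) (6,2) (6,3) (6,4) (6,5)] -> total=22
Click 2 (6,0) count=1: revealed 1 new [(6,0)] -> total=23
Click 3 (1,2) count=3: revealed 1 new [(1,2)] -> total=24
Click 4 (0,2) count=2: revealed 1 new [(0,2)] -> total=25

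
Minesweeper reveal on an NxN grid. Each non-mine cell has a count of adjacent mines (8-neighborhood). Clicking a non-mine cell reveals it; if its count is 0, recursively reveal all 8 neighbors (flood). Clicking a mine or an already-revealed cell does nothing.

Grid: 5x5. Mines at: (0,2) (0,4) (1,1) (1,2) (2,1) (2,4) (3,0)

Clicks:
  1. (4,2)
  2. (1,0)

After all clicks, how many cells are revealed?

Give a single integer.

Answer: 9

Derivation:
Click 1 (4,2) count=0: revealed 8 new [(3,1) (3,2) (3,3) (3,4) (4,1) (4,2) (4,3) (4,4)] -> total=8
Click 2 (1,0) count=2: revealed 1 new [(1,0)] -> total=9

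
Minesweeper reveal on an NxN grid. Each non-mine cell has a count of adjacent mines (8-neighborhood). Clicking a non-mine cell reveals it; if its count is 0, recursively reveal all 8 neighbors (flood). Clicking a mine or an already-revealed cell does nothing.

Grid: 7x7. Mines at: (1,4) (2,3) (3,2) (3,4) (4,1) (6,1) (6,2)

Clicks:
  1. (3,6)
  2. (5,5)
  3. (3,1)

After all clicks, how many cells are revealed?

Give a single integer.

Click 1 (3,6) count=0: revealed 20 new [(0,5) (0,6) (1,5) (1,6) (2,5) (2,6) (3,5) (3,6) (4,3) (4,4) (4,5) (4,6) (5,3) (5,4) (5,5) (5,6) (6,3) (6,4) (6,5) (6,6)] -> total=20
Click 2 (5,5) count=0: revealed 0 new [(none)] -> total=20
Click 3 (3,1) count=2: revealed 1 new [(3,1)] -> total=21

Answer: 21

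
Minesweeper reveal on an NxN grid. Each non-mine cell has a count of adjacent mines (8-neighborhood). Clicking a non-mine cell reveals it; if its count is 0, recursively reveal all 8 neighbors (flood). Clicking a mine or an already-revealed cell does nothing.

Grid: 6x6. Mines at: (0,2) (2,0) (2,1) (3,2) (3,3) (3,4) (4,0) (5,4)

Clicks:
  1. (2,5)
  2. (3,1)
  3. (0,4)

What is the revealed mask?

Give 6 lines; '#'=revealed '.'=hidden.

Answer: ...###
...###
...###
.#....
......
......

Derivation:
Click 1 (2,5) count=1: revealed 1 new [(2,5)] -> total=1
Click 2 (3,1) count=4: revealed 1 new [(3,1)] -> total=2
Click 3 (0,4) count=0: revealed 8 new [(0,3) (0,4) (0,5) (1,3) (1,4) (1,5) (2,3) (2,4)] -> total=10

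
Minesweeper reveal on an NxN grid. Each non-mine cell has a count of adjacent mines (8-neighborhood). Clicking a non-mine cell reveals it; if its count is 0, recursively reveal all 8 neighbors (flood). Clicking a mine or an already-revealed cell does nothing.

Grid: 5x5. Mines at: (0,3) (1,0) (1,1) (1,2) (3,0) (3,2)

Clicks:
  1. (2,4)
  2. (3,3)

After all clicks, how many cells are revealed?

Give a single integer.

Answer: 8

Derivation:
Click 1 (2,4) count=0: revealed 8 new [(1,3) (1,4) (2,3) (2,4) (3,3) (3,4) (4,3) (4,4)] -> total=8
Click 2 (3,3) count=1: revealed 0 new [(none)] -> total=8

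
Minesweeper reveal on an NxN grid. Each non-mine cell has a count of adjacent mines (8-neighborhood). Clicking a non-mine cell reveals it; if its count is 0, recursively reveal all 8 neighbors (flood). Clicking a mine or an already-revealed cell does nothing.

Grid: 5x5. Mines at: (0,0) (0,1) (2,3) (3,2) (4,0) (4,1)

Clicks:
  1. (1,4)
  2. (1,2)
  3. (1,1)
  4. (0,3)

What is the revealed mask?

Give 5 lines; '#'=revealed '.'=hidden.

Answer: ..###
.####
.....
.....
.....

Derivation:
Click 1 (1,4) count=1: revealed 1 new [(1,4)] -> total=1
Click 2 (1,2) count=2: revealed 1 new [(1,2)] -> total=2
Click 3 (1,1) count=2: revealed 1 new [(1,1)] -> total=3
Click 4 (0,3) count=0: revealed 4 new [(0,2) (0,3) (0,4) (1,3)] -> total=7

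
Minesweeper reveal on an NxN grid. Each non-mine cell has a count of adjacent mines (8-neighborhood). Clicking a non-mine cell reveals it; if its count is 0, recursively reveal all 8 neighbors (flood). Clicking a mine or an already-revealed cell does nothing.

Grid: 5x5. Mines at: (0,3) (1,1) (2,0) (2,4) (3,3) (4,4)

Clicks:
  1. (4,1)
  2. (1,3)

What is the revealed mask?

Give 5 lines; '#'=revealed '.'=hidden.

Click 1 (4,1) count=0: revealed 6 new [(3,0) (3,1) (3,2) (4,0) (4,1) (4,2)] -> total=6
Click 2 (1,3) count=2: revealed 1 new [(1,3)] -> total=7

Answer: .....
...#.
.....
###..
###..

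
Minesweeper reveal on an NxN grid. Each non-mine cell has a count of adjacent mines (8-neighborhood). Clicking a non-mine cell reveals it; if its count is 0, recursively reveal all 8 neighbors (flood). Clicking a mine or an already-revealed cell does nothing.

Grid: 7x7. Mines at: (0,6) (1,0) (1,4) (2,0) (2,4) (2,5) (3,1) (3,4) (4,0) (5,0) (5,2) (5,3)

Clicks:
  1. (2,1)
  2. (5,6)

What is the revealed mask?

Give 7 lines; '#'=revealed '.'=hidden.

Answer: .......
.......
.#.....
.....##
....###
....###
....###

Derivation:
Click 1 (2,1) count=3: revealed 1 new [(2,1)] -> total=1
Click 2 (5,6) count=0: revealed 11 new [(3,5) (3,6) (4,4) (4,5) (4,6) (5,4) (5,5) (5,6) (6,4) (6,5) (6,6)] -> total=12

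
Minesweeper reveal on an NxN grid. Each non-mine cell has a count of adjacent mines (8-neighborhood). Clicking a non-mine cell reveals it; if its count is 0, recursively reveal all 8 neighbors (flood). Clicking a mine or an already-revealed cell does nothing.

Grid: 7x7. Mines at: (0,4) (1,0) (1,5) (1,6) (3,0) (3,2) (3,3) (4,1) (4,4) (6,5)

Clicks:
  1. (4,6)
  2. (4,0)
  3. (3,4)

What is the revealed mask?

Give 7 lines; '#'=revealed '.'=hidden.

Answer: .......
.......
.....##
....###
#....##
.....##
.......

Derivation:
Click 1 (4,6) count=0: revealed 8 new [(2,5) (2,6) (3,5) (3,6) (4,5) (4,6) (5,5) (5,6)] -> total=8
Click 2 (4,0) count=2: revealed 1 new [(4,0)] -> total=9
Click 3 (3,4) count=2: revealed 1 new [(3,4)] -> total=10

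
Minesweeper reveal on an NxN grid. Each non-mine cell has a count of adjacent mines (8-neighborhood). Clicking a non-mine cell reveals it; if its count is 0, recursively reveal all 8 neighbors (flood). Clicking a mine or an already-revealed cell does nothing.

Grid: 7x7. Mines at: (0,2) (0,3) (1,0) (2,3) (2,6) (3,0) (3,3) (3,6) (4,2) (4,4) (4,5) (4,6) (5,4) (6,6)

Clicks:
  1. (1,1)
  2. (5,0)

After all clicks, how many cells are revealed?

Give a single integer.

Answer: 11

Derivation:
Click 1 (1,1) count=2: revealed 1 new [(1,1)] -> total=1
Click 2 (5,0) count=0: revealed 10 new [(4,0) (4,1) (5,0) (5,1) (5,2) (5,3) (6,0) (6,1) (6,2) (6,3)] -> total=11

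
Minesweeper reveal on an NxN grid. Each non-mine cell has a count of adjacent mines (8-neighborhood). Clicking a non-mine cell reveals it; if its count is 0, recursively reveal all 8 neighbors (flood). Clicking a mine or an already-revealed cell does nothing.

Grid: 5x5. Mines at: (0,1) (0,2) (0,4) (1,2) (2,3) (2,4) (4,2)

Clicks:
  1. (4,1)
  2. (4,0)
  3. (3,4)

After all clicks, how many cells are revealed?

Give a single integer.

Click 1 (4,1) count=1: revealed 1 new [(4,1)] -> total=1
Click 2 (4,0) count=0: revealed 7 new [(1,0) (1,1) (2,0) (2,1) (3,0) (3,1) (4,0)] -> total=8
Click 3 (3,4) count=2: revealed 1 new [(3,4)] -> total=9

Answer: 9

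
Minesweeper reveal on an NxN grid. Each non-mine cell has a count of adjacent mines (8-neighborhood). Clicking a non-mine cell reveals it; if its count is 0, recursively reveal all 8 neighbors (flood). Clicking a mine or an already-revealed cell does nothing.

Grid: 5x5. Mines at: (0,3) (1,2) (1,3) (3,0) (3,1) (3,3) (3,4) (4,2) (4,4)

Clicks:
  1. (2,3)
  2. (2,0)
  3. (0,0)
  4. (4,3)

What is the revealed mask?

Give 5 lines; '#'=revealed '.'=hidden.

Click 1 (2,3) count=4: revealed 1 new [(2,3)] -> total=1
Click 2 (2,0) count=2: revealed 1 new [(2,0)] -> total=2
Click 3 (0,0) count=0: revealed 5 new [(0,0) (0,1) (1,0) (1,1) (2,1)] -> total=7
Click 4 (4,3) count=4: revealed 1 new [(4,3)] -> total=8

Answer: ##...
##...
##.#.
.....
...#.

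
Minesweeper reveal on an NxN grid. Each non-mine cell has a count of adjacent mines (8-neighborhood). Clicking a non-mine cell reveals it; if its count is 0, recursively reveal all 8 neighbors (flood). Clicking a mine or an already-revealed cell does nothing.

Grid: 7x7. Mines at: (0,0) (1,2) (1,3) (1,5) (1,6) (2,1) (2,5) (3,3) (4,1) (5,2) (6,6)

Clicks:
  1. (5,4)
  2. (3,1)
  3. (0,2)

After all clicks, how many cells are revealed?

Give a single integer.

Click 1 (5,4) count=0: revealed 14 new [(3,4) (3,5) (3,6) (4,3) (4,4) (4,5) (4,6) (5,3) (5,4) (5,5) (5,6) (6,3) (6,4) (6,5)] -> total=14
Click 2 (3,1) count=2: revealed 1 new [(3,1)] -> total=15
Click 3 (0,2) count=2: revealed 1 new [(0,2)] -> total=16

Answer: 16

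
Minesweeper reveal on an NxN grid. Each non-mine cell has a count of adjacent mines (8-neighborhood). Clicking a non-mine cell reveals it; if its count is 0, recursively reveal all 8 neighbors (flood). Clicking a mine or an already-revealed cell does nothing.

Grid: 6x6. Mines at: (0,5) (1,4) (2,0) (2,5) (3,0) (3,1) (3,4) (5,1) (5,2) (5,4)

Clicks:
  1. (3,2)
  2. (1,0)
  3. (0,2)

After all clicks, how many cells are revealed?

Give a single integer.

Click 1 (3,2) count=1: revealed 1 new [(3,2)] -> total=1
Click 2 (1,0) count=1: revealed 1 new [(1,0)] -> total=2
Click 3 (0,2) count=0: revealed 10 new [(0,0) (0,1) (0,2) (0,3) (1,1) (1,2) (1,3) (2,1) (2,2) (2,3)] -> total=12

Answer: 12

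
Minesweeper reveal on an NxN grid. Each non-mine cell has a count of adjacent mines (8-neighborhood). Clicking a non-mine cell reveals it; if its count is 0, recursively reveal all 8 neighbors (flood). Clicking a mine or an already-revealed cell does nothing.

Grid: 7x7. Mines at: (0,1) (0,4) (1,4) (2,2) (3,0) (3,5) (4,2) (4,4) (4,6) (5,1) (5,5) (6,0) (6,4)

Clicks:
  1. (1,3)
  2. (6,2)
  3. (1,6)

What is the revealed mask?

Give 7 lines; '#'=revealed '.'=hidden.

Click 1 (1,3) count=3: revealed 1 new [(1,3)] -> total=1
Click 2 (6,2) count=1: revealed 1 new [(6,2)] -> total=2
Click 3 (1,6) count=0: revealed 6 new [(0,5) (0,6) (1,5) (1,6) (2,5) (2,6)] -> total=8

Answer: .....##
...#.##
.....##
.......
.......
.......
..#....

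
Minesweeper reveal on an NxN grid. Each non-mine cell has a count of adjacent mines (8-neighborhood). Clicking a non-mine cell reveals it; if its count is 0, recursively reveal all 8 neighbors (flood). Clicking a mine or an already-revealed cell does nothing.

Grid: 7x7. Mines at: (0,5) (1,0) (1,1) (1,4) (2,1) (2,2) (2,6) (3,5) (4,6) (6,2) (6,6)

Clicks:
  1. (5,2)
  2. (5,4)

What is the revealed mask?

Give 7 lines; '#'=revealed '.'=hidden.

Click 1 (5,2) count=1: revealed 1 new [(5,2)] -> total=1
Click 2 (5,4) count=0: revealed 21 new [(3,0) (3,1) (3,2) (3,3) (3,4) (4,0) (4,1) (4,2) (4,3) (4,4) (4,5) (5,0) (5,1) (5,3) (5,4) (5,5) (6,0) (6,1) (6,3) (6,4) (6,5)] -> total=22

Answer: .......
.......
.......
#####..
######.
######.
##.###.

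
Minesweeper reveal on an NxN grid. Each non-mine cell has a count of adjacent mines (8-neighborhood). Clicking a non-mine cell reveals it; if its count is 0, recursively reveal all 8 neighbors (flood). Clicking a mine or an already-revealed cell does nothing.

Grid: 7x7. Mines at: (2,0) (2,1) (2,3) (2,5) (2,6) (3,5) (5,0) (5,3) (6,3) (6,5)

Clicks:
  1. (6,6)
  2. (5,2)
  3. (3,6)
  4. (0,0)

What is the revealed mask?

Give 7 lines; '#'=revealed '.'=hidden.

Click 1 (6,6) count=1: revealed 1 new [(6,6)] -> total=1
Click 2 (5,2) count=2: revealed 1 new [(5,2)] -> total=2
Click 3 (3,6) count=3: revealed 1 new [(3,6)] -> total=3
Click 4 (0,0) count=0: revealed 14 new [(0,0) (0,1) (0,2) (0,3) (0,4) (0,5) (0,6) (1,0) (1,1) (1,2) (1,3) (1,4) (1,5) (1,6)] -> total=17

Answer: #######
#######
.......
......#
.......
..#....
......#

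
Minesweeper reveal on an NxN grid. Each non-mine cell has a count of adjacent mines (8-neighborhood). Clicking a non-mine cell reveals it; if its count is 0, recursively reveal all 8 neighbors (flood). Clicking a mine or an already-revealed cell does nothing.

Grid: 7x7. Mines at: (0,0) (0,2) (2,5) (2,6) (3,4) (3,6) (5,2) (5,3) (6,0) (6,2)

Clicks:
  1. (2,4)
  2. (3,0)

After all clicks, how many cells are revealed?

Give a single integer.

Answer: 19

Derivation:
Click 1 (2,4) count=2: revealed 1 new [(2,4)] -> total=1
Click 2 (3,0) count=0: revealed 18 new [(1,0) (1,1) (1,2) (1,3) (2,0) (2,1) (2,2) (2,3) (3,0) (3,1) (3,2) (3,3) (4,0) (4,1) (4,2) (4,3) (5,0) (5,1)] -> total=19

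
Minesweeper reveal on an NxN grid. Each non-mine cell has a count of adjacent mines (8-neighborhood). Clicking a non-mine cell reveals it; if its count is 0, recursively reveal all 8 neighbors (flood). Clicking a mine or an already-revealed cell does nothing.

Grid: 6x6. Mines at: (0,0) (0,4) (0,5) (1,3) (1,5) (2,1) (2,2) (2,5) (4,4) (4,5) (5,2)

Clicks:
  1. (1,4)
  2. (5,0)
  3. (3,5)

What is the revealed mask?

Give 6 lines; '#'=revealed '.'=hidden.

Click 1 (1,4) count=5: revealed 1 new [(1,4)] -> total=1
Click 2 (5,0) count=0: revealed 6 new [(3,0) (3,1) (4,0) (4,1) (5,0) (5,1)] -> total=7
Click 3 (3,5) count=3: revealed 1 new [(3,5)] -> total=8

Answer: ......
....#.
......
##...#
##....
##....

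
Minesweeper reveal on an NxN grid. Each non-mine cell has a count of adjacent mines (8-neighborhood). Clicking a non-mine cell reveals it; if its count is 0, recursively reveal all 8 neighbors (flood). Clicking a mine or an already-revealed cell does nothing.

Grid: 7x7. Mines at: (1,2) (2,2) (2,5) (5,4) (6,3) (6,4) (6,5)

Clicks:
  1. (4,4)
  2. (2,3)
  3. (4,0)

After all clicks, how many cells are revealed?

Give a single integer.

Answer: 23

Derivation:
Click 1 (4,4) count=1: revealed 1 new [(4,4)] -> total=1
Click 2 (2,3) count=2: revealed 1 new [(2,3)] -> total=2
Click 3 (4,0) count=0: revealed 21 new [(0,0) (0,1) (1,0) (1,1) (2,0) (2,1) (3,0) (3,1) (3,2) (3,3) (4,0) (4,1) (4,2) (4,3) (5,0) (5,1) (5,2) (5,3) (6,0) (6,1) (6,2)] -> total=23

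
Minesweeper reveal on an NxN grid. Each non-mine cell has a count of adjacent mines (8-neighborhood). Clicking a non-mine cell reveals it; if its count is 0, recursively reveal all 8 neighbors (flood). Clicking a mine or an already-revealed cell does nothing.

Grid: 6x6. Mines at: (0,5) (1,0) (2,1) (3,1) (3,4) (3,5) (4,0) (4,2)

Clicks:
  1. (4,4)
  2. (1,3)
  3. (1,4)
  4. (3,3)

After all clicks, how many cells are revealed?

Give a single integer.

Answer: 13

Derivation:
Click 1 (4,4) count=2: revealed 1 new [(4,4)] -> total=1
Click 2 (1,3) count=0: revealed 11 new [(0,1) (0,2) (0,3) (0,4) (1,1) (1,2) (1,3) (1,4) (2,2) (2,3) (2,4)] -> total=12
Click 3 (1,4) count=1: revealed 0 new [(none)] -> total=12
Click 4 (3,3) count=2: revealed 1 new [(3,3)] -> total=13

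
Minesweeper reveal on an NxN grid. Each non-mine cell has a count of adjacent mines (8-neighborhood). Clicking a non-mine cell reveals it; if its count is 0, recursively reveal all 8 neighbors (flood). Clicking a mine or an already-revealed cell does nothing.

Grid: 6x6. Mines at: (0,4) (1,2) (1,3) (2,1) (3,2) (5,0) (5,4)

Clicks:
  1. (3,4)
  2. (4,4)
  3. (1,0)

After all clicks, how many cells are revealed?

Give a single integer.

Click 1 (3,4) count=0: revealed 11 new [(1,4) (1,5) (2,3) (2,4) (2,5) (3,3) (3,4) (3,5) (4,3) (4,4) (4,5)] -> total=11
Click 2 (4,4) count=1: revealed 0 new [(none)] -> total=11
Click 3 (1,0) count=1: revealed 1 new [(1,0)] -> total=12

Answer: 12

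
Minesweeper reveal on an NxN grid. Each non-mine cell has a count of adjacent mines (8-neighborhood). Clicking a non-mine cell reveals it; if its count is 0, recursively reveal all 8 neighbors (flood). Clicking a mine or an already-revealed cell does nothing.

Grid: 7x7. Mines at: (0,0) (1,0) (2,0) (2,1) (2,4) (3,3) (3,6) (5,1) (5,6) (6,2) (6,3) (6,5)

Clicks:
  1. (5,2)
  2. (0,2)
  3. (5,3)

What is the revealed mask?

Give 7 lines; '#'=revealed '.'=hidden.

Click 1 (5,2) count=3: revealed 1 new [(5,2)] -> total=1
Click 2 (0,2) count=0: revealed 14 new [(0,1) (0,2) (0,3) (0,4) (0,5) (0,6) (1,1) (1,2) (1,3) (1,4) (1,5) (1,6) (2,5) (2,6)] -> total=15
Click 3 (5,3) count=2: revealed 1 new [(5,3)] -> total=16

Answer: .######
.######
.....##
.......
.......
..##...
.......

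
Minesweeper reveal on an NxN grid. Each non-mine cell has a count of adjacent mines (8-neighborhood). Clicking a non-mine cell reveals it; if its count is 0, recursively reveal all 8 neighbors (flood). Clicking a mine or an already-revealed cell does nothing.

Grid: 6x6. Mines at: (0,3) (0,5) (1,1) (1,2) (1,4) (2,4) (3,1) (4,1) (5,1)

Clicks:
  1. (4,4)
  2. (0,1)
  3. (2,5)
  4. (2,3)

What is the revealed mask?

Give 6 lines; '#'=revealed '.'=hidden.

Answer: .#....
......
...#.#
..####
..####
..####

Derivation:
Click 1 (4,4) count=0: revealed 12 new [(3,2) (3,3) (3,4) (3,5) (4,2) (4,3) (4,4) (4,5) (5,2) (5,3) (5,4) (5,5)] -> total=12
Click 2 (0,1) count=2: revealed 1 new [(0,1)] -> total=13
Click 3 (2,5) count=2: revealed 1 new [(2,5)] -> total=14
Click 4 (2,3) count=3: revealed 1 new [(2,3)] -> total=15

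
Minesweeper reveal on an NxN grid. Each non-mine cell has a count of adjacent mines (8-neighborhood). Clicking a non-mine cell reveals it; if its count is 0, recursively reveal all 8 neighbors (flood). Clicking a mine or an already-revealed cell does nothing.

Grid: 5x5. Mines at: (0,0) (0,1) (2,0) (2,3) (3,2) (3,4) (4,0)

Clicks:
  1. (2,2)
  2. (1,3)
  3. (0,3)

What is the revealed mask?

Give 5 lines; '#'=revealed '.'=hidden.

Answer: ..###
..###
..#..
.....
.....

Derivation:
Click 1 (2,2) count=2: revealed 1 new [(2,2)] -> total=1
Click 2 (1,3) count=1: revealed 1 new [(1,3)] -> total=2
Click 3 (0,3) count=0: revealed 5 new [(0,2) (0,3) (0,4) (1,2) (1,4)] -> total=7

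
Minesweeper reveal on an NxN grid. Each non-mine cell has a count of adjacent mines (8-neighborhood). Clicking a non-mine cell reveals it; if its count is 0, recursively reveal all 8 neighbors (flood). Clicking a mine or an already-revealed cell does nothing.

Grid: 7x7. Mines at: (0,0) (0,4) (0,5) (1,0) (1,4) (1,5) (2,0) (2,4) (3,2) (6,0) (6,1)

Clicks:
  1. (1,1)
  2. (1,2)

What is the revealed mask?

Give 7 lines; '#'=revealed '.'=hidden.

Answer: .###...
.###...
.###...
.......
.......
.......
.......

Derivation:
Click 1 (1,1) count=3: revealed 1 new [(1,1)] -> total=1
Click 2 (1,2) count=0: revealed 8 new [(0,1) (0,2) (0,3) (1,2) (1,3) (2,1) (2,2) (2,3)] -> total=9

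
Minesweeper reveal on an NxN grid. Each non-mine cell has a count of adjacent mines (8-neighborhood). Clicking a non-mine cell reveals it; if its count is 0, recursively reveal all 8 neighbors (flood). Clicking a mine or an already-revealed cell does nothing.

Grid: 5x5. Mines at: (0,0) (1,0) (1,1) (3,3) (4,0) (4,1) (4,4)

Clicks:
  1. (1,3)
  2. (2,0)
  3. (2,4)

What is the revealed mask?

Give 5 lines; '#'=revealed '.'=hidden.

Answer: ..###
..###
#.###
.....
.....

Derivation:
Click 1 (1,3) count=0: revealed 9 new [(0,2) (0,3) (0,4) (1,2) (1,3) (1,4) (2,2) (2,3) (2,4)] -> total=9
Click 2 (2,0) count=2: revealed 1 new [(2,0)] -> total=10
Click 3 (2,4) count=1: revealed 0 new [(none)] -> total=10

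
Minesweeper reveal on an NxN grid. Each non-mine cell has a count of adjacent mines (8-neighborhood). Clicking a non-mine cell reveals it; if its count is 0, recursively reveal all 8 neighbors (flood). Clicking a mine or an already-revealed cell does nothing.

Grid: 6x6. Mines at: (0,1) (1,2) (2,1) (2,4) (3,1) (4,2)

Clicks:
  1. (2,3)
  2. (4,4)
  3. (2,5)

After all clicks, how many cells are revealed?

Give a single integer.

Answer: 11

Derivation:
Click 1 (2,3) count=2: revealed 1 new [(2,3)] -> total=1
Click 2 (4,4) count=0: revealed 9 new [(3,3) (3,4) (3,5) (4,3) (4,4) (4,5) (5,3) (5,4) (5,5)] -> total=10
Click 3 (2,5) count=1: revealed 1 new [(2,5)] -> total=11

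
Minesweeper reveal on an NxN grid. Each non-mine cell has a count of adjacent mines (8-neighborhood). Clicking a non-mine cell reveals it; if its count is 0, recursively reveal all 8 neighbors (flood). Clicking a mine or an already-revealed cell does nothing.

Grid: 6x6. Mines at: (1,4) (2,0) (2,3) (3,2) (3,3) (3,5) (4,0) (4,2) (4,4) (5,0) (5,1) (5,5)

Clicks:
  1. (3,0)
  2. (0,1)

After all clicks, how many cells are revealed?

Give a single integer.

Click 1 (3,0) count=2: revealed 1 new [(3,0)] -> total=1
Click 2 (0,1) count=0: revealed 8 new [(0,0) (0,1) (0,2) (0,3) (1,0) (1,1) (1,2) (1,3)] -> total=9

Answer: 9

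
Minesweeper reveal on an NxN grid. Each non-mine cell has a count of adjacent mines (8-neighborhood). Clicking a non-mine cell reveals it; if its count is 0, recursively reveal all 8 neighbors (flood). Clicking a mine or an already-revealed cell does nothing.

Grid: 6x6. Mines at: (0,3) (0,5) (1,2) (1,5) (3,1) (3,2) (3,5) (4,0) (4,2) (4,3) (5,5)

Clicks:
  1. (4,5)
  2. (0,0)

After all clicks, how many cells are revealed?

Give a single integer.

Answer: 7

Derivation:
Click 1 (4,5) count=2: revealed 1 new [(4,5)] -> total=1
Click 2 (0,0) count=0: revealed 6 new [(0,0) (0,1) (1,0) (1,1) (2,0) (2,1)] -> total=7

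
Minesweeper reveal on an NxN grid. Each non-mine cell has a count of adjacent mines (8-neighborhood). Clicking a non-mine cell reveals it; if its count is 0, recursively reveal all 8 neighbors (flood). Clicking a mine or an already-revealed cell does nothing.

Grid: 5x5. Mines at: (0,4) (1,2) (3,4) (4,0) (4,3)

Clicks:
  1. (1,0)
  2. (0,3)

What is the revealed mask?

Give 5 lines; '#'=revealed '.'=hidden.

Click 1 (1,0) count=0: revealed 8 new [(0,0) (0,1) (1,0) (1,1) (2,0) (2,1) (3,0) (3,1)] -> total=8
Click 2 (0,3) count=2: revealed 1 new [(0,3)] -> total=9

Answer: ##.#.
##...
##...
##...
.....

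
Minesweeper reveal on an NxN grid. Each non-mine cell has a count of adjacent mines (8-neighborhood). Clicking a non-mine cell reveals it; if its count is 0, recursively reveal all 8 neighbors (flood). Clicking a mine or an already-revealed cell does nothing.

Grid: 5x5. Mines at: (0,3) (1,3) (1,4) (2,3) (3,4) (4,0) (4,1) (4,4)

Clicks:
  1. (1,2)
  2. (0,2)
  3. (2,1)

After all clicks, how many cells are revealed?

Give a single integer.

Click 1 (1,2) count=3: revealed 1 new [(1,2)] -> total=1
Click 2 (0,2) count=2: revealed 1 new [(0,2)] -> total=2
Click 3 (2,1) count=0: revealed 10 new [(0,0) (0,1) (1,0) (1,1) (2,0) (2,1) (2,2) (3,0) (3,1) (3,2)] -> total=12

Answer: 12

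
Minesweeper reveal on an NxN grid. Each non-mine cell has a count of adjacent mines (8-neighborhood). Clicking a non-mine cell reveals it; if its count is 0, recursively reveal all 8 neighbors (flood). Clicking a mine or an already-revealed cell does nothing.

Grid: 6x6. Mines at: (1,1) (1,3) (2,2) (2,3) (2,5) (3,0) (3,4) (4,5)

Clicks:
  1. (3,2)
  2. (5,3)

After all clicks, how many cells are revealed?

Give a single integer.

Click 1 (3,2) count=2: revealed 1 new [(3,2)] -> total=1
Click 2 (5,3) count=0: revealed 12 new [(3,1) (3,3) (4,0) (4,1) (4,2) (4,3) (4,4) (5,0) (5,1) (5,2) (5,3) (5,4)] -> total=13

Answer: 13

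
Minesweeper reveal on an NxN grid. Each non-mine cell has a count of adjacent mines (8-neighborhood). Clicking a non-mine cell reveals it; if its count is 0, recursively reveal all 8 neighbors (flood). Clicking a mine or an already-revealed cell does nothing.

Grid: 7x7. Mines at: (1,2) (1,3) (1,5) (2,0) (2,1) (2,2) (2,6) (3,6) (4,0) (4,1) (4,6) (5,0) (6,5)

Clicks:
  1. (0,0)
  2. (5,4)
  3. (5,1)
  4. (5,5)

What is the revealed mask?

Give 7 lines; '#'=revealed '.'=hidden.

Answer: ##.....
##.....
.......
.......
.......
.#..##.
.......

Derivation:
Click 1 (0,0) count=0: revealed 4 new [(0,0) (0,1) (1,0) (1,1)] -> total=4
Click 2 (5,4) count=1: revealed 1 new [(5,4)] -> total=5
Click 3 (5,1) count=3: revealed 1 new [(5,1)] -> total=6
Click 4 (5,5) count=2: revealed 1 new [(5,5)] -> total=7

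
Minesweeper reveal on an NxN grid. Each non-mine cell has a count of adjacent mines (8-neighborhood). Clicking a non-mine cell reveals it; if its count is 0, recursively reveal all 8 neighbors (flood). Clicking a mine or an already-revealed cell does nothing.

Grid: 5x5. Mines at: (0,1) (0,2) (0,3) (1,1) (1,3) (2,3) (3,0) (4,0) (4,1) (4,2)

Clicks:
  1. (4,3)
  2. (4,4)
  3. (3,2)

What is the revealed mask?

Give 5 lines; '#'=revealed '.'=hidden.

Click 1 (4,3) count=1: revealed 1 new [(4,3)] -> total=1
Click 2 (4,4) count=0: revealed 3 new [(3,3) (3,4) (4,4)] -> total=4
Click 3 (3,2) count=3: revealed 1 new [(3,2)] -> total=5

Answer: .....
.....
.....
..###
...##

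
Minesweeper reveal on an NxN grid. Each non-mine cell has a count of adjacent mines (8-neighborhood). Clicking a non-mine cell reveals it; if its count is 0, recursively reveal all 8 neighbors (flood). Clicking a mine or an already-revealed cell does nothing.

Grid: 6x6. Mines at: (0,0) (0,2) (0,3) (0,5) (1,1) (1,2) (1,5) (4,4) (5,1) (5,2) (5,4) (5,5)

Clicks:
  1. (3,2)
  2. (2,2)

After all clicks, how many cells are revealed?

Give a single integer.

Click 1 (3,2) count=0: revealed 12 new [(2,0) (2,1) (2,2) (2,3) (3,0) (3,1) (3,2) (3,3) (4,0) (4,1) (4,2) (4,3)] -> total=12
Click 2 (2,2) count=2: revealed 0 new [(none)] -> total=12

Answer: 12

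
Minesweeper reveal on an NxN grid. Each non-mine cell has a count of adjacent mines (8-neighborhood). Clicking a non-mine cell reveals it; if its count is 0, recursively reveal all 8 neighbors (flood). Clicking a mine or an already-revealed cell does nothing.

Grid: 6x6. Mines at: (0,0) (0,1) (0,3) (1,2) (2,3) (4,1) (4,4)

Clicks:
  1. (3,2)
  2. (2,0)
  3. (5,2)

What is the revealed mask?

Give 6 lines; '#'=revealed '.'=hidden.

Answer: ......
##....
##....
###...
......
..#...

Derivation:
Click 1 (3,2) count=2: revealed 1 new [(3,2)] -> total=1
Click 2 (2,0) count=0: revealed 6 new [(1,0) (1,1) (2,0) (2,1) (3,0) (3,1)] -> total=7
Click 3 (5,2) count=1: revealed 1 new [(5,2)] -> total=8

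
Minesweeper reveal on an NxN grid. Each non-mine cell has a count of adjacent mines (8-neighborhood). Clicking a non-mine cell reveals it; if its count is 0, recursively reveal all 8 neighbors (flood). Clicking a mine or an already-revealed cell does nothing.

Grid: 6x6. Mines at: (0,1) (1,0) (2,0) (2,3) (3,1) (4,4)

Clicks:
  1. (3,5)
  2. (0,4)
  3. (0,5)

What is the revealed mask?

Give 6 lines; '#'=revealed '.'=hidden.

Click 1 (3,5) count=1: revealed 1 new [(3,5)] -> total=1
Click 2 (0,4) count=0: revealed 11 new [(0,2) (0,3) (0,4) (0,5) (1,2) (1,3) (1,4) (1,5) (2,4) (2,5) (3,4)] -> total=12
Click 3 (0,5) count=0: revealed 0 new [(none)] -> total=12

Answer: ..####
..####
....##
....##
......
......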